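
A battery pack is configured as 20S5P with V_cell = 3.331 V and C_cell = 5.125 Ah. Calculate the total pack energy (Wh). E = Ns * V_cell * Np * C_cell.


V_pack = 20 * 3.331 = 66.62 V
C_pack = 5 * 5.125 = 25.625 Ah
E = V_pack * C_pack = 66.62 * 25.625 = 1707 Wh

1707 Wh


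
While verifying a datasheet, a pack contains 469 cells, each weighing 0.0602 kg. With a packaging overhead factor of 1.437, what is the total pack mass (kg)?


Cell mass sum = 469 * 0.0602 = 28.234 kg
With overhead 1.437: m_pack = 28.234 * 1.437 = 40.57 kg

40.57 kg


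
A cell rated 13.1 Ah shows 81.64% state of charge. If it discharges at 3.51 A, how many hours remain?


Step 1: remaining = SOC/100 * C_total = 81.64/100 * 13.1 = 10.695 Ah
Step 2: t = remaining / I = 10.695 / 3.51 = 3.047 hr

3.047 hr


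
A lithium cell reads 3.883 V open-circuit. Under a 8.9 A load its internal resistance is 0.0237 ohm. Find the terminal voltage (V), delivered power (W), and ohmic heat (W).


Step 1: V_terminal = OCV - I*R = 3.883 - 8.9 * 0.0237 = 3.6721 V
Step 2: P_out = V_terminal * I = 3.6721 * 8.9 = 32.68 W
Step 3: Q = I^2 * R = 8.9^2 * 0.0237 = 1.877 W

V=3.6721 V, P=32.68 W, Q=1.877 W


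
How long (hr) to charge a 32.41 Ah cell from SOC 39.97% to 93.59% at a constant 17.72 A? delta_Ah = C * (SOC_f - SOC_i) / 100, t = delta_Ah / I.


delta_Ah = 32.41 * (93.59 - 39.97) / 100 = 17.378 Ah
t = delta_Ah / I = 17.378 / 17.72 = 0.9807 hr

0.9807 hr


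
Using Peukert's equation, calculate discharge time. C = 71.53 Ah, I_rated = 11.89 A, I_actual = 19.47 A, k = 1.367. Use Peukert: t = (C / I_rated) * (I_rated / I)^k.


t_rated = C / I_rated = 71.53 / 11.89 = 6.016 hr
(I_rated/I)^k = (0.61068)^1.367 = 0.50957
t = t_rated * (I_rated/I)^k = 6.016 * 0.50957 = 3.066 hr

3.066 hr


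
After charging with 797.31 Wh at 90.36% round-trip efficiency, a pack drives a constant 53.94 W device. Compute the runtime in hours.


Step 1: E_discharge = eta/100 * E_charge = 90.36/100 * 797.31 = 720.45 Wh
Step 2: t = E_discharge / P = 720.45 / 53.94 = 13.36 hr

13.36 hr


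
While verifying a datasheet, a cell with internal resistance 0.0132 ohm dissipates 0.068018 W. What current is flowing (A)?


I = sqrt(Q / R) = sqrt(0.068018 / 0.0132) = sqrt(5.1529) = 2.270 A

2.270 A


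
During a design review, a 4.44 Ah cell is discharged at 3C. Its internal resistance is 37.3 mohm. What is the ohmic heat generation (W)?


Convert: R = 37.3 mohm = 0.0373 ohm
Step 1: I = C_rate * capacity = 3 * 4.44 = 13.32 A
Step 2: Q = I^2 * R = 13.32^2 * 0.0373 = 177.42 * 0.0373 = 6.618 W

6.618 W


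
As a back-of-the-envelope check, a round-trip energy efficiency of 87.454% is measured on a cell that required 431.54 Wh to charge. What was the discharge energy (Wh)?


E_dis = eta/100 * E_chg = 87.454/100 * 431.54 = 377.4 Wh

377.4 Wh


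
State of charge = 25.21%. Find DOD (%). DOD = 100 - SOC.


Complement of SOC: DOD = 100% - 25.21% = 74.79%

74.79%


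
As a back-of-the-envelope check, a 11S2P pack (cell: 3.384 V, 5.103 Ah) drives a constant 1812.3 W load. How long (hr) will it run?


Step 1: E_pack = Ns * V_cell * Np * C_cell = 11 * 3.384 * 2 * 5.103 = 379.91 Wh
Step 2: t = E_pack / P = 379.91 / 1812.3 = 0.2096 hr

0.2096 hr


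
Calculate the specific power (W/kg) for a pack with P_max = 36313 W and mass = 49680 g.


Convert: m = 49680 g = 49.68 kg
Specific power = 36313 W / 49.68 kg = 730.9 W/kg

730.9 W/kg


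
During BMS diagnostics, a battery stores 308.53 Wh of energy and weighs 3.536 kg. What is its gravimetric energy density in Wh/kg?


Specific energy = 308.53 Wh / 3.536 kg = 87.25 Wh/kg

87.25 Wh/kg


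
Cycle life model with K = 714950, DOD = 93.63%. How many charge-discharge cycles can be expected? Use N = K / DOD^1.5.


Step 1: DOD^1.5 = 93.63^1.5 = 905.99
Step 2: N = 714950 / 905.99 = 789.1 cycles

789.1 cycles


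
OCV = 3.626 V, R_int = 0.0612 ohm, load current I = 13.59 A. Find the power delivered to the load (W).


Step 1: V_terminal = OCV - I*R = 3.626 - 13.59 * 0.0612 = 2.7943 V
Step 2: P_out = V_terminal * I = 2.7943 * 13.59 = 37.97 W

37.97 W


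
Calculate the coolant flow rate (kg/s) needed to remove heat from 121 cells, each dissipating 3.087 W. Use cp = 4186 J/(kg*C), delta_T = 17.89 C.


Step 1: Total heat Q = 121 * 3.087 W = 373.53 W
Step 2: denom = cp * dT = 4186 * 17.89 = 74888
Step 3: m_dot = 373.53 / 74888 = 0.004988 kg/s

0.004988 kg/s


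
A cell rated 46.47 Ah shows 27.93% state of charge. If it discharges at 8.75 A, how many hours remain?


Step 1: remaining = SOC/100 * C_total = 27.93/100 * 46.47 = 12.979 Ah
Step 2: t = remaining / I = 12.979 / 8.75 = 1.483 hr

1.483 hr


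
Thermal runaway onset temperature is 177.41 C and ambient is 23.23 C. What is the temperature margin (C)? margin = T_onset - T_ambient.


Safety margin = 177.41 C - 23.23 C = 154.18 C

154.18 C


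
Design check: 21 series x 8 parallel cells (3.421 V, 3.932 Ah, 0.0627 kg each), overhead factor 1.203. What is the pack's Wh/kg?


Step 1: V_pack = 21 * 3.421 = 71.841 V
Step 2: C_pack = 8 * 3.932 = 31.456 Ah
Step 3: E_pack = V_pack * C_pack = 71.841 * 31.456 = 2259.8 Wh
Step 4: m_pack = 21 * 8 * 0.0627 * 1.203 = 12.672 kg
Step 5: ED = E_pack / m_pack = 2259.8 / 12.672 = 178.3 Wh/kg

178.3 Wh/kg


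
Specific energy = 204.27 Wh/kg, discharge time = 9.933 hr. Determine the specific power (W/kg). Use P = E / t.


Specific power = 204.27 Wh/kg / 9.933 hr = 20.56 W/kg

20.56 W/kg


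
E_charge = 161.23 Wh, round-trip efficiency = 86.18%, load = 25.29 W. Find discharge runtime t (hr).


Step 1: E_discharge = eta/100 * E_charge = 86.18/100 * 161.23 = 138.95 Wh
Step 2: t = E_discharge / P = 138.95 / 25.29 = 5.494 hr

5.494 hr


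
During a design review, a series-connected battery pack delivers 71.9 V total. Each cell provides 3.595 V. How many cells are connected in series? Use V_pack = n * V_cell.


n = V_pack / V_cell = 71.9 / 3.595 = 20

20


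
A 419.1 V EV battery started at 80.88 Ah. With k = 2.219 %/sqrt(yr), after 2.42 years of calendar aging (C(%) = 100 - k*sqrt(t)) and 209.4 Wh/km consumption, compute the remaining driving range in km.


Step 1: capacity retention = 100 - 2.219 * sqrt(2.42) = 100 - 2.219 * 1.5556 = 96.548%
Step 2: C_now = 80.88 * 96.548/100 = 78.088 Ah
Step 3: E_pack = V * C_now = 419.1 * 78.088 = 32727 Wh
Step 4: range = E_pack / consumption = 32727 / 209.4 = 156.3 km

156.3 km


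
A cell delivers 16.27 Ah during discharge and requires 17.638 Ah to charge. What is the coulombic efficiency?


Coulombic efficiency = 16.27/17.638 * 100% = 92.24%

92.24%


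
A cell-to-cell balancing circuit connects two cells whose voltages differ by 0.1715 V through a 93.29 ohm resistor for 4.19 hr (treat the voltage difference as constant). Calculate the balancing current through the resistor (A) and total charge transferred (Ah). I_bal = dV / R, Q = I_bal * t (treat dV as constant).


First, Ohm's law: I_bal = 0.1715 V / 93.29 ohm = 0.0018384 A
Then Q = I * t = 0.0018384 A * 4.19 hr = 0.007703 Ah

I=0.0018384 A, Q=0.007703 Ah


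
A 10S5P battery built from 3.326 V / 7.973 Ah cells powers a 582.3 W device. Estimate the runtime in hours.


Step 1: E_pack = Ns * V_cell * Np * C_cell = 10 * 3.326 * 5 * 7.973 = 1325.9 Wh
Step 2: t = E_pack / P = 1325.9 / 582.3 = 2.277 hr

2.277 hr


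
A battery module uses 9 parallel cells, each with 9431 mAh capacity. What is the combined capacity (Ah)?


Convert: C_cell = 9431 mAh = 9.431 Ah
C_total = 9 * 9.431 = 84.879 Ah

84.879 Ah


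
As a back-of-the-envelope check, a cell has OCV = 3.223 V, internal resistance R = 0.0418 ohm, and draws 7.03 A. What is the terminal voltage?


IR drop = 7.03 * 0.0418 = 0.29385 V
V = 3.223 - 0.29385 = 2.929 V

2.929 V


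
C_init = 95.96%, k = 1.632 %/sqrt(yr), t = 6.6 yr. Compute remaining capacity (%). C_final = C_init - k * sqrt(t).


sqrt(t) = sqrt(6.6) = 2.569
C_final = 95.96 - 1.632 * 2.569 = 91.77%

91.77%


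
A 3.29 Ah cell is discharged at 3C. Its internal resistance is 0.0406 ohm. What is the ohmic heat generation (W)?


Step 1: I = C_rate * capacity = 3 * 3.29 = 9.87 A
Step 2: Q = I^2 * R = 9.87^2 * 0.0406 = 97.417 * 0.0406 = 3.955 W

3.955 W


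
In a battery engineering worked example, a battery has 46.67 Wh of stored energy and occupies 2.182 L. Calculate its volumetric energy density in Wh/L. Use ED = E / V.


ED = E / V = 46.67 / 2.182 = 21.39 Wh/L

21.39 Wh/L


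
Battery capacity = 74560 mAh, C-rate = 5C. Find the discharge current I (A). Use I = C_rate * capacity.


Convert: capacity = 74560 mAh = 74.56 Ah
At 5C: I = 5 * 74.56 Ah = 372.8 A

372.8 A


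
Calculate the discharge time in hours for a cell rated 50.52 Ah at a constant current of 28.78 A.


t = capacity / current = 50.52 / 28.78 = 1.755 hr

1.755 hr


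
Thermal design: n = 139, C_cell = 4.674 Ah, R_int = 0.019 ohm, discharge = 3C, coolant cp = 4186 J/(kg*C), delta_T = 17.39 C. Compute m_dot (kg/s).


Step 1: I = 3 * 4.674 = 14.022 A
Step 2: Q_cell = I^2 * R = 14.022^2 * 0.019 = 3.7357 W
Step 3: Q_total = 139 * 3.7357 = 519.26 W
Step 4: m_dot = Q_total / (cp * dT) = 519.26 / (4186 * 17.39) = 0.007133 kg/s

0.007133 kg/s


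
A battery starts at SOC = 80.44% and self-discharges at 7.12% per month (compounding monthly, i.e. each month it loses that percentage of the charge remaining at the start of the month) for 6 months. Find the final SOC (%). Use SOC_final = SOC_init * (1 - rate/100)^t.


decay = (1 - 7.12/100)^6 = 0.642
SOC_final = 80.44 * 0.642 = 51.64%

51.64%


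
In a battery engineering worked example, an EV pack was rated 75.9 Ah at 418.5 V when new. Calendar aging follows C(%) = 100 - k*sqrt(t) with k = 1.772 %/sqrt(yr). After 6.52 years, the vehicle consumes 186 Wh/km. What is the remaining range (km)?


Step 1: capacity retention = 100 - 1.772 * sqrt(6.52) = 100 - 1.772 * 2.5534 = 95.475%
Step 2: C_now = 75.9 * 95.475/100 = 72.466 Ah
Step 3: E_pack = V * C_now = 418.5 * 72.466 = 30327 Wh
Step 4: range = E_pack / consumption = 30327 / 186 = 163.0 km

163.0 km


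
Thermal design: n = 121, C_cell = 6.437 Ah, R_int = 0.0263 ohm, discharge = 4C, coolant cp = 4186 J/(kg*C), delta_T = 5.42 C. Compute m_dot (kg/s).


Step 1: I = 4 * 6.437 = 25.748 A
Step 2: Q_cell = I^2 * R = 25.748^2 * 0.0263 = 17.436 W
Step 3: Q_total = 121 * 17.436 = 2109.8 W
Step 4: m_dot = Q_total / (cp * dT) = 2109.8 / (4186 * 5.42) = 0.09299 kg/s

0.09299 kg/s


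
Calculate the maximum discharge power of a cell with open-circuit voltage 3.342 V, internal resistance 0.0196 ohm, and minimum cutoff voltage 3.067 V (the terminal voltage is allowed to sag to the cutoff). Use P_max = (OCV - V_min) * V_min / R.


dV = OCV - V_min = 0.275 V (so I_max = dV / R)
P_max = dV * V_min / R = 0.275 * 3.067 / 0.0196 = 43.03 W

43.03 W


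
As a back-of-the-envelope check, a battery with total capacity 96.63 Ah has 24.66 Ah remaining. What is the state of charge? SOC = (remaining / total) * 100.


SOC = (remaining / total) * 100 = (24.66 / 96.63) * 100 = 25.52%

25.52%


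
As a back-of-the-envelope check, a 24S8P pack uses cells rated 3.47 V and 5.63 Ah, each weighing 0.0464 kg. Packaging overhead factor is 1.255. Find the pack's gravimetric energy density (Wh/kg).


Step 1: V_pack = 24 * 3.47 = 83.28 V
Step 2: C_pack = 8 * 5.63 = 45.04 Ah
Step 3: E_pack = V_pack * C_pack = 83.28 * 45.04 = 3750.9 Wh
Step 4: m_pack = 24 * 8 * 0.0464 * 1.255 = 11.181 kg
Step 5: ED = E_pack / m_pack = 3750.9 / 11.181 = 335.5 Wh/kg

335.5 Wh/kg


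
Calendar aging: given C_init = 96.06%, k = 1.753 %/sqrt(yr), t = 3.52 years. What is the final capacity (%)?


sqrt(t) = sqrt(3.52) = 1.8762
C_final = 96.06 - 1.753 * 1.8762 = 92.77%

92.77%


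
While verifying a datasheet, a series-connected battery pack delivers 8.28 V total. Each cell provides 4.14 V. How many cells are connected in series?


n = V_pack / V_cell = 8.28 / 4.14 = 2

2


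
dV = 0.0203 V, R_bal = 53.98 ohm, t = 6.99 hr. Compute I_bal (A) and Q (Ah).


First, Ohm's law: I_bal = 0.0203 V / 53.98 ohm = 3.7607e-04 A
Then Q = I * t = 3.7607e-04 A * 6.99 hr = 0.002629 Ah

I=3.7607e-04 A, Q=0.002629 Ah


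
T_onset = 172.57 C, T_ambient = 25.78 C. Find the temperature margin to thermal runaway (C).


Safety margin = 172.57 C - 25.78 C = 146.79 C

146.79 C


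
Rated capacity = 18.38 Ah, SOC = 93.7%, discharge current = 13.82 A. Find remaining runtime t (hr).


Step 1: remaining = SOC/100 * C_total = 93.7/100 * 18.38 = 17.222 Ah
Step 2: t = remaining / I = 17.222 / 13.82 = 1.246 hr

1.246 hr


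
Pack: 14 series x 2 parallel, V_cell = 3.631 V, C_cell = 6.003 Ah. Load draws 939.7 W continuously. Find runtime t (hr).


Step 1: E_pack = Ns * V_cell * Np * C_cell = 14 * 3.631 * 2 * 6.003 = 610.31 Wh
Step 2: t = E_pack / P = 610.31 / 939.7 = 0.6495 hr

0.6495 hr


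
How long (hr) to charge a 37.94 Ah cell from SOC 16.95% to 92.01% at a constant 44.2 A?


Step 1: dSOC = 92.01% - 16.95% = 75.06%
Step 2: delta_Ah = 37.94 * 75.06 / 100 = 28.478 Ah
Step 3: t = 28.478 / 44.2 = 0.6443 hr

0.6443 hr


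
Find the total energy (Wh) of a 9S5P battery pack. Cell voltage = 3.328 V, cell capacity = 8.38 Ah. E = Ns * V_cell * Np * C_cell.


V_pack = 9 * 3.328 = 29.952 V
C_pack = 5 * 8.38 = 41.9 Ah
E = V_pack * C_pack = 29.952 * 41.9 = 1255 Wh

1255 Wh


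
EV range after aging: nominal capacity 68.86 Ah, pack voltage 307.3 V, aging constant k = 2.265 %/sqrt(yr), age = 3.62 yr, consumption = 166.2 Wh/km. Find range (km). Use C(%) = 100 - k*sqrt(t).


Step 1: capacity retention = 100 - 2.265 * sqrt(3.62) = 100 - 2.265 * 1.9026 = 95.691%
Step 2: C_now = 68.86 * 95.691/100 = 65.893 Ah
Step 3: E_pack = V * C_now = 307.3 * 65.893 = 20249 Wh
Step 4: range = E_pack / consumption = 20249 / 166.2 = 121.8 km

121.8 km


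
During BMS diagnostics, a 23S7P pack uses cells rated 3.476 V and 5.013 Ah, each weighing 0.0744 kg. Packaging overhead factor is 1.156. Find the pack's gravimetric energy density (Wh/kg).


Step 1: V_pack = 23 * 3.476 = 79.948 V
Step 2: C_pack = 7 * 5.013 = 35.091 Ah
Step 3: E_pack = V_pack * C_pack = 79.948 * 35.091 = 2805.5 Wh
Step 4: m_pack = 23 * 7 * 0.0744 * 1.156 = 13.847 kg
Step 5: ED = E_pack / m_pack = 2805.5 / 13.847 = 202.6 Wh/kg

202.6 Wh/kg


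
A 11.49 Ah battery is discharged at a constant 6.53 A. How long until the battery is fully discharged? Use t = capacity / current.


Runtime = 11.49 Ah / 6.53 A = 1.760 hr

1.760 hr


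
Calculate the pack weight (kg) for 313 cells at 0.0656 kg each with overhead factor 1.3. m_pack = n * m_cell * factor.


m_pack = n * m_cell * overhead = 313 * 0.0656 * 1.3 = 26.69 kg

26.69 kg


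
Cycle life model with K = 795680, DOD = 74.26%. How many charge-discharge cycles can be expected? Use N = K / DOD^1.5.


DOD^1.5 = 639.93
N = K / DOD^1.5 = 795680 / 639.93 = 1243

1243 cycles


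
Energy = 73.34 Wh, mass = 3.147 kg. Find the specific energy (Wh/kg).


Specific energy = 73.34 Wh / 3.147 kg = 23.30 Wh/kg

23.30 Wh/kg


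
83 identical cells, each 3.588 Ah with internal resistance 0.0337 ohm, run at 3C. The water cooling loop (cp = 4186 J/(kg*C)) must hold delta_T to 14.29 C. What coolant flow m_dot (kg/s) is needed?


Step 1: I = 3 * 3.588 = 10.764 A
Step 2: Q_cell = I^2 * R = 10.764^2 * 0.0337 = 3.9046 W
Step 3: Q_total = 83 * 3.9046 = 324.08 W
Step 4: m_dot = Q_total / (cp * dT) = 324.08 / (4186 * 14.29) = 0.005418 kg/s

0.005418 kg/s


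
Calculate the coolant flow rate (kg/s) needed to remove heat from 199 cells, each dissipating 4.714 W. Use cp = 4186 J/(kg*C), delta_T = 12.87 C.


Step 1: Total heat Q = 199 * 4.714 W = 938.09 W
Step 2: denom = cp * dT = 4186 * 12.87 = 53874
Step 3: m_dot = 938.09 / 53874 = 0.01741 kg/s

0.01741 kg/s


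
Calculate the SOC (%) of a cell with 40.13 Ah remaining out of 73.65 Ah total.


SOC% = 40.13 / 73.65 * 100 = 54.49%

54.49%


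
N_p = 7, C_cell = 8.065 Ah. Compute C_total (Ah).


Parallel capacities add: 7 * 8.065 Ah = 56.455 Ah

56.455 Ah


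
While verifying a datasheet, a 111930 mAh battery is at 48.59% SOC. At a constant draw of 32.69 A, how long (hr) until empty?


Convert: C_total = 111930 mAh = 111.93 Ah
Step 1: remaining = SOC/100 * C_total = 48.59/100 * 111.93 = 54.387 Ah
Step 2: t = remaining / I = 54.387 / 32.69 = 1.664 hr

1.664 hr


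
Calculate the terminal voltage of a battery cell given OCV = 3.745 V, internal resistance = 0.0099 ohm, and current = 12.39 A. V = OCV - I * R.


V = OCV - I*R = 3.745 - 12.39 * 0.0099 = 3.622 V

3.622 V


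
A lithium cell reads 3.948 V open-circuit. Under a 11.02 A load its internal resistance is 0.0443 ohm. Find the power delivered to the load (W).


Step 1: V_terminal = OCV - I*R = 3.948 - 11.02 * 0.0443 = 3.4598 V
Step 2: P_out = V_terminal * I = 3.4598 * 11.02 = 38.13 W

38.13 W


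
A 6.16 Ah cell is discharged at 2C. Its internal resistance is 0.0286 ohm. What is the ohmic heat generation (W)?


Step 1: I = C_rate * capacity = 2 * 6.16 = 12.32 A
Step 2: Q = I^2 * R = 12.32^2 * 0.0286 = 151.78 * 0.0286 = 4.341 W

4.341 W


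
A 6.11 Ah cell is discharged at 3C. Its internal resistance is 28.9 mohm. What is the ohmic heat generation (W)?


Convert: R = 28.9 mohm = 0.0289 ohm
Step 1: I = C_rate * capacity = 3 * 6.11 = 18.33 A
Step 2: Q = I^2 * R = 18.33^2 * 0.0289 = 335.99 * 0.0289 = 9.710 W

9.710 W


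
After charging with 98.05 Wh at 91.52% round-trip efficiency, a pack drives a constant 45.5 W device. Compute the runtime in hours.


Step 1: E_discharge = eta/100 * E_charge = 91.52/100 * 98.05 = 89.735 Wh
Step 2: t = E_discharge / P = 89.735 / 45.5 = 1.972 hr

1.972 hr


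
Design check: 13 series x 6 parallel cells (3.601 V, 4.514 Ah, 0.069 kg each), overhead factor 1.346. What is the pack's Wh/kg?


Step 1: V_pack = 13 * 3.601 = 46.813 V
Step 2: C_pack = 6 * 4.514 = 27.084 Ah
Step 3: E_pack = V_pack * C_pack = 46.813 * 27.084 = 1267.9 Wh
Step 4: m_pack = 13 * 6 * 0.069 * 1.346 = 7.2442 kg
Step 5: ED = E_pack / m_pack = 1267.9 / 7.2442 = 175.0 Wh/kg

175.0 Wh/kg


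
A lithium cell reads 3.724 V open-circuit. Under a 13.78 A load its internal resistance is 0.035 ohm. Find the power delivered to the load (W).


Step 1: V_terminal = OCV - I*R = 3.724 - 13.78 * 0.035 = 3.2417 V
Step 2: P_out = V_terminal * I = 3.2417 * 13.78 = 44.67 W

44.67 W


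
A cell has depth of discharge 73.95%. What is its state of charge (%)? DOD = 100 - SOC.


SOC = 100 - DOD = 100 - 73.95 = 26.05%

26.05%


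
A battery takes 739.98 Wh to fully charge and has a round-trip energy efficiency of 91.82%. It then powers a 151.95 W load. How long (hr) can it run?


Step 1: E_discharge = eta/100 * E_charge = 91.82/100 * 739.98 = 679.45 Wh
Step 2: t = E_discharge / P = 679.45 / 151.95 = 4.472 hr

4.472 hr


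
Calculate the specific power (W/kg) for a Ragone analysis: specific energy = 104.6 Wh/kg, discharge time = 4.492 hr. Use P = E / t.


P_specific = E / t = 104.6 / 4.492 = 23.29 W/kg

23.29 W/kg


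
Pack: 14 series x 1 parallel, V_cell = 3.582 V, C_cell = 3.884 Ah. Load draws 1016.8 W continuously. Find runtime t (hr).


Step 1: E_pack = Ns * V_cell * Np * C_cell = 14 * 3.582 * 1 * 3.884 = 194.77 Wh
Step 2: t = E_pack / P = 194.77 / 1016.8 = 0.1916 hr

0.1916 hr


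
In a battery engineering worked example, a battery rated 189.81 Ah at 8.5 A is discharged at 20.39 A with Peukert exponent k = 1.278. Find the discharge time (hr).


t_rated = C / I_rated = 189.81 / 8.5 = 22.331 hr
(I_rated/I)^k = (0.41687)^1.278 = 0.32686
t = t_rated * (I_rated/I)^k = 22.331 * 0.32686 = 7.299 hr

7.299 hr


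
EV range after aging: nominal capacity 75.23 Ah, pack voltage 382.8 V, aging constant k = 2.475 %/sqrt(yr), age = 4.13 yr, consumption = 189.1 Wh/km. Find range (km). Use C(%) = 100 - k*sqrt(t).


Step 1: capacity retention = 100 - 2.475 * sqrt(4.13) = 100 - 2.475 * 2.0322 = 94.97%
Step 2: C_now = 75.23 * 94.97/100 = 71.446 Ah
Step 3: E_pack = V * C_now = 382.8 * 71.446 = 27350 Wh
Step 4: range = E_pack / consumption = 27350 / 189.1 = 144.6 km

144.6 km


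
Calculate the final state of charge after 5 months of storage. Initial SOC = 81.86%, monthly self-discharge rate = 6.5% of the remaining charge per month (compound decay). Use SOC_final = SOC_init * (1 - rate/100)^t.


Monthly retention factor = 1 - 6.5/100 = 0.935
Over 5 months: factor^5 = 0.71459
SOC_final = 81.86 * 0.71459 = 58.50%

58.50%


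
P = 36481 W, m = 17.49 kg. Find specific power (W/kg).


Specific power = 36481 W / 17.49 kg = 2086 W/kg

2086 W/kg


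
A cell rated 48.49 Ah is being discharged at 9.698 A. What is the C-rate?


Rearranging: C_rate = 9.698 / 48.49 = 0.2C

0.2C


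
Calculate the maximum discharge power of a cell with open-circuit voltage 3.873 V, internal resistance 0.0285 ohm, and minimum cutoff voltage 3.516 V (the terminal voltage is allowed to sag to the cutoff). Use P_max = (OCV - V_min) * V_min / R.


P_max = (OCV - V_min) * V_min / R = (3.873 - 3.516) * 3.516 / 0.0285 = 0.357 * 3.516 / 0.0285 = 44.04 W

44.04 W


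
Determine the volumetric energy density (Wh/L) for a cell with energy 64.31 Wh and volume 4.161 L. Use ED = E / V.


ED = E / V = 64.31 / 4.161 = 15.46 Wh/L

15.46 Wh/L


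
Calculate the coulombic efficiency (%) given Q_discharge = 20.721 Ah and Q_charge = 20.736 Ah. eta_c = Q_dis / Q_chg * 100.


eta_c = Q_dis / Q_chg * 100 = 20.721 / 20.736 * 100 = 99.93%

99.93%


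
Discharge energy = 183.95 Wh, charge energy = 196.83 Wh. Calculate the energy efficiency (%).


Round-trip efficiency = 183.95/196.83 * 100% = 93.46%

93.46%


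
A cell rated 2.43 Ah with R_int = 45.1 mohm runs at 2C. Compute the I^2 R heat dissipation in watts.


Convert: R = 45.1 mohm = 0.0451 ohm
Step 1: I = C_rate * capacity = 2 * 2.43 = 4.86 A
Step 2: Q = I^2 * R = 4.86^2 * 0.0451 = 23.62 * 0.0451 = 1.065 W

1.065 W


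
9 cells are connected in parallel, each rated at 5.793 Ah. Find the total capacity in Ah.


Parallel capacities add: 9 * 5.793 Ah = 52.137 Ah

52.137 Ah


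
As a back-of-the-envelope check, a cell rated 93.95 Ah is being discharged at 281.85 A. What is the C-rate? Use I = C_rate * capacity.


Rearranging: C_rate = 281.85 / 93.95 = 3C

3C


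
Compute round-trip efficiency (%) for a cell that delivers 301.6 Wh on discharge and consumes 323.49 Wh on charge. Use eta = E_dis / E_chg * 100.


Round-trip efficiency = 301.6/323.49 * 100% = 93.23%

93.23%


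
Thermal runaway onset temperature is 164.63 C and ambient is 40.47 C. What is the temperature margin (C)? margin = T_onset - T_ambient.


margin = T_onset - T_ambient = 164.63 - 40.47 = 124.16 C

124.16 C


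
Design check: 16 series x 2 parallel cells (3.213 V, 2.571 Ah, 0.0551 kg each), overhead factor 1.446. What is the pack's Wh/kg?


Step 1: V_pack = 16 * 3.213 = 51.408 V
Step 2: C_pack = 2 * 2.571 = 5.142 Ah
Step 3: E_pack = V_pack * C_pack = 51.408 * 5.142 = 264.34 Wh
Step 4: m_pack = 16 * 2 * 0.0551 * 1.446 = 2.5496 kg
Step 5: ED = E_pack / m_pack = 264.34 / 2.5496 = 103.7 Wh/kg

103.7 Wh/kg


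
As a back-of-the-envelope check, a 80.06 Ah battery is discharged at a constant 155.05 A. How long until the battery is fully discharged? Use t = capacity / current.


Runtime = 80.06 Ah / 155.05 A = 0.5163 hr

0.5163 hr


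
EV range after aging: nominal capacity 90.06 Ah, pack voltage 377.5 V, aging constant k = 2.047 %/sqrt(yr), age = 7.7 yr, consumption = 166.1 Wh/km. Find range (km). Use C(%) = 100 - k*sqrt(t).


Step 1: capacity retention = 100 - 2.047 * sqrt(7.7) = 100 - 2.047 * 2.7749 = 94.32%
Step 2: C_now = 90.06 * 94.32/100 = 84.945 Ah
Step 3: E_pack = V * C_now = 377.5 * 84.945 = 32067 Wh
Step 4: range = E_pack / consumption = 32067 / 166.1 = 193.1 km

193.1 km


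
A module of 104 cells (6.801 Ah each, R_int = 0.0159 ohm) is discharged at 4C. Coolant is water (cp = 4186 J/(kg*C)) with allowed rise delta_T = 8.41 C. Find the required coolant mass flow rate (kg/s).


Step 1: I = 4 * 6.801 = 27.204 A
Step 2: Q_cell = I^2 * R = 27.204^2 * 0.0159 = 11.767 W
Step 3: Q_total = 104 * 11.767 = 1223.8 W
Step 4: m_dot = Q_total / (cp * dT) = 1223.8 / (4186 * 8.41) = 0.03476 kg/s

0.03476 kg/s


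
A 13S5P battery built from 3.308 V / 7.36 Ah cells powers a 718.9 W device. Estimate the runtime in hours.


Step 1: E_pack = Ns * V_cell * Np * C_cell = 13 * 3.308 * 5 * 7.36 = 1582.5 Wh
Step 2: t = E_pack / P = 1582.5 / 718.9 = 2.201 hr

2.201 hr


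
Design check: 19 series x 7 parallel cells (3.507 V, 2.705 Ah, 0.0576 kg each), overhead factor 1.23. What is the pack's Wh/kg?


Step 1: V_pack = 19 * 3.507 = 66.633 V
Step 2: C_pack = 7 * 2.705 = 18.935 Ah
Step 3: E_pack = V_pack * C_pack = 66.633 * 18.935 = 1261.7 Wh
Step 4: m_pack = 19 * 7 * 0.0576 * 1.23 = 9.4228 kg
Step 5: ED = E_pack / m_pack = 1261.7 / 9.4228 = 133.9 Wh/kg

133.9 Wh/kg


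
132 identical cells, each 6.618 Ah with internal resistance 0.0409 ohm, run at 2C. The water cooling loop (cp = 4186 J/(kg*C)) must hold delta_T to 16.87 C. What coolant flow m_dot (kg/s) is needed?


Step 1: I = 2 * 6.618 = 13.236 A
Step 2: Q_cell = I^2 * R = 13.236^2 * 0.0409 = 7.1653 W
Step 3: Q_total = 132 * 7.1653 = 945.82 W
Step 4: m_dot = Q_total / (cp * dT) = 945.82 / (4186 * 16.87) = 0.01339 kg/s

0.01339 kg/s


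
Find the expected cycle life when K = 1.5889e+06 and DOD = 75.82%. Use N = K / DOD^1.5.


Step 1: DOD^1.5 = 75.82^1.5 = 660.2
Step 2: N = 1.5889e+06 / 660.2 = 2407 cycles

2407 cycles


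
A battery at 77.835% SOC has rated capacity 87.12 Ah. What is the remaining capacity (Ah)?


remaining = SOC / 100 * total = 77.835 / 100 * 87.12 = 67.81 Ah

67.81 Ah


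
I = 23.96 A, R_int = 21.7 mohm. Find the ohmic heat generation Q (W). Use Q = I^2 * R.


Convert: R = 21.7 mohm = 0.0217 ohm
Q = I^2 * R = 23.96^2 * 0.0217 = 12.46 W

12.46 W


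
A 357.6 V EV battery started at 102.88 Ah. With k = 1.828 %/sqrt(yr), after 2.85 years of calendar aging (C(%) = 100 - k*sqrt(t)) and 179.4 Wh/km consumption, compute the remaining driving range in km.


Step 1: capacity retention = 100 - 1.828 * sqrt(2.85) = 100 - 1.828 * 1.6882 = 96.914%
Step 2: C_now = 102.88 * 96.914/100 = 99.705 Ah
Step 3: E_pack = V * C_now = 357.6 * 99.705 = 35655 Wh
Step 4: range = E_pack / consumption = 35655 / 179.4 = 198.7 km

198.7 km


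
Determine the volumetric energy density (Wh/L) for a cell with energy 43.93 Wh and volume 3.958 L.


ED = E / V = 43.93 / 3.958 = 11.10 Wh/L

11.10 Wh/L


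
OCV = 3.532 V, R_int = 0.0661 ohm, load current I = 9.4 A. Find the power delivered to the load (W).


Step 1: V_terminal = OCV - I*R = 3.532 - 9.4 * 0.0661 = 2.9107 V
Step 2: P_out = V_terminal * I = 2.9107 * 9.4 = 27.36 W

27.36 W


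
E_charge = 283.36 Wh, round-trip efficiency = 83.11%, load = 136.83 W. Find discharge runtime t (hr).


Step 1: E_discharge = eta/100 * E_charge = 83.11/100 * 283.36 = 235.5 Wh
Step 2: t = E_discharge / P = 235.5 / 136.83 = 1.721 hr

1.721 hr


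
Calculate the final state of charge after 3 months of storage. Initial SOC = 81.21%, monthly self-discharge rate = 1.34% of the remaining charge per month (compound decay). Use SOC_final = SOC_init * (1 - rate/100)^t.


Monthly retention factor = 1 - 1.34/100 = 0.9866
Over 3 months: factor^3 = 0.96034
SOC_final = 81.21 * 0.96034 = 77.99%

77.99%


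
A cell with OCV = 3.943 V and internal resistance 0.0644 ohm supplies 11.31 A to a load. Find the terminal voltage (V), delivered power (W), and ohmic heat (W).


Step 1: V_terminal = OCV - I*R = 3.943 - 11.31 * 0.0644 = 3.2146 V
Step 2: P_out = V_terminal * I = 3.2146 * 11.31 = 36.36 W
Step 3: Q = I^2 * R = 11.31^2 * 0.0644 = 8.238 W

V=3.2146 V, P=36.36 W, Q=8.238 W


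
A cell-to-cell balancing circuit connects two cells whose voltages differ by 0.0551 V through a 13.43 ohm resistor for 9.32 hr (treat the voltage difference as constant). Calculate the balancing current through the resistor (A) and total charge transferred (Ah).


First, Ohm's law: I_bal = 0.0551 V / 13.43 ohm = 0.0041028 A
Then Q = I * t = 0.0041028 A * 9.32 hr = 0.03824 Ah

I=0.0041028 A, Q=0.03824 Ah


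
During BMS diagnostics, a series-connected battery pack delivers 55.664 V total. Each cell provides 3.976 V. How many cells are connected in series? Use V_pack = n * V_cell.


n = V_pack / V_cell = 55.664 / 3.976 = 14

14


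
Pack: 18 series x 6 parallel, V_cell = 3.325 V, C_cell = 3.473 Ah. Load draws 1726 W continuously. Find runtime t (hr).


Step 1: E_pack = Ns * V_cell * Np * C_cell = 18 * 3.325 * 6 * 3.473 = 1247.2 Wh
Step 2: t = E_pack / P = 1247.2 / 1726 = 0.7226 hr

0.7226 hr


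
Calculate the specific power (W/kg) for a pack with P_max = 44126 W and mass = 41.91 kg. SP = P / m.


SP = P / m = 44126 / 41.91 = 1053 W/kg

1053 W/kg


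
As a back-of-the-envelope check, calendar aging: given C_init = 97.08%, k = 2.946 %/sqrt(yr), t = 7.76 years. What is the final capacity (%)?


sqrt(t) = sqrt(7.76) = 2.7857
C_final = 97.08 - 2.946 * 2.7857 = 88.87%

88.87%


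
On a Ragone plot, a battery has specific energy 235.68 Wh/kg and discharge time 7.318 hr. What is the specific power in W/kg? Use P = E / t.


Specific power = 235.68 Wh/kg / 7.318 hr = 32.21 W/kg

32.21 W/kg


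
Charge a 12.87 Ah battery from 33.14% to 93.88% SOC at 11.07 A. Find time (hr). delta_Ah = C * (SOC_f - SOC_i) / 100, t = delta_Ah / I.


delta_Ah = 12.87 * (93.88 - 33.14) / 100 = 7.8172 Ah
t = delta_Ah / I = 7.8172 / 11.07 = 0.7062 hr

0.7062 hr


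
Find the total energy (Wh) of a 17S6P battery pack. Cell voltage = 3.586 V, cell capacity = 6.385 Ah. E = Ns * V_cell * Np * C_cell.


E = Ns * Vcell * Np * Ccell = 17 * 3.586 * 6 * 6.385 = 2335 Wh

2335 Wh


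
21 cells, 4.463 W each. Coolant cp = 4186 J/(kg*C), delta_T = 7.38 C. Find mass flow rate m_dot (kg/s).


Q_total = 21 * 4.463 = 93.723 W
m_dot = Q_total / (cp * dT) = 93.723 / (4186 * 7.38) = 0.003034 kg/s

0.003034 kg/s


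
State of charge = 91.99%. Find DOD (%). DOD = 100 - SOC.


Complement of SOC: DOD = 100% - 91.99% = 8.01%

8.01%


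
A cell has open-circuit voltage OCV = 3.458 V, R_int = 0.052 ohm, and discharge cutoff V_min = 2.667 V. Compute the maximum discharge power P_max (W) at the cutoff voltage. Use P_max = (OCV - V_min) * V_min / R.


P_max = (OCV - V_min) * V_min / R = (3.458 - 2.667) * 2.667 / 0.052 = 0.791 * 2.667 / 0.052 = 40.57 W

40.57 W


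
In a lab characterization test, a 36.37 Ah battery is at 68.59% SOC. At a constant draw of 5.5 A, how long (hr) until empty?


Step 1: remaining = SOC/100 * C_total = 68.59/100 * 36.37 = 24.946 Ah
Step 2: t = remaining / I = 24.946 / 5.5 = 4.536 hr

4.536 hr


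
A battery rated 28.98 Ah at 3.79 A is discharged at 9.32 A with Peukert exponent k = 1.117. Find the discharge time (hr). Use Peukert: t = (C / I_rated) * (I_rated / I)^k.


Step 1: t_rated = C / I_rated = 28.98 / 3.79 = 7.6464 hr
Step 2: ratio = 3.79 / 9.32 = 0.40665
Step 3: ratio^k = 0.40665^1.117 = 0.36602
Step 4: t = t_rated * ratio^k = 7.6464 * 0.36602 = 2.799 hr

2.799 hr


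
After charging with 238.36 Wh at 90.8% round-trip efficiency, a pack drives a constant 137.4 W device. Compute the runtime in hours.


Step 1: E_discharge = eta/100 * E_charge = 90.8/100 * 238.36 = 216.43 Wh
Step 2: t = E_discharge / P = 216.43 / 137.4 = 1.575 hr

1.575 hr


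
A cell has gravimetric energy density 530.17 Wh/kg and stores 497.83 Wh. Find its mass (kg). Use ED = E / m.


m = E / ED = 497.83 / 530.17 = 0.9390 kg

0.9390 kg


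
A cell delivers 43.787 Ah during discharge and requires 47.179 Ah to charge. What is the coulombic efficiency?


eta_c = Q_dis / Q_chg * 100 = 43.787 / 47.179 * 100 = 92.81%

92.81%


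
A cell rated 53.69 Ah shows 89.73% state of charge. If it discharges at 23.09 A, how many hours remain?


Step 1: remaining = SOC/100 * C_total = 89.73/100 * 53.69 = 48.176 Ah
Step 2: t = remaining / I = 48.176 / 23.09 = 2.086 hr

2.086 hr


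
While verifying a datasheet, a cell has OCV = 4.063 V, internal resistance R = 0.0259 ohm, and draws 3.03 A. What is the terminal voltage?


V = OCV - I*R = 4.063 - 3.03 * 0.0259 = 3.985 V

3.985 V


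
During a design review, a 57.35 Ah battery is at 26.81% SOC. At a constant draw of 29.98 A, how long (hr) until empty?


Step 1: remaining = SOC/100 * C_total = 26.81/100 * 57.35 = 15.376 Ah
Step 2: t = remaining / I = 15.376 / 29.98 = 0.5129 hr

0.5129 hr


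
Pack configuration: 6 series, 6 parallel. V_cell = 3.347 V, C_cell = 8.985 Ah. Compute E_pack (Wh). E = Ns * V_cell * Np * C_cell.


V_pack = 6 * 3.347 = 20.082 V
C_pack = 6 * 8.985 = 53.91 Ah
E = V_pack * C_pack = 20.082 * 53.91 = 1083 Wh

1083 Wh


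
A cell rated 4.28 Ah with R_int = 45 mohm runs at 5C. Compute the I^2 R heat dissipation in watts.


Convert: R = 45 mohm = 0.045 ohm
Step 1: I = C_rate * capacity = 5 * 4.28 = 21.4 A
Step 2: Q = I^2 * R = 21.4^2 * 0.045 = 457.96 * 0.045 = 20.61 W

20.61 W


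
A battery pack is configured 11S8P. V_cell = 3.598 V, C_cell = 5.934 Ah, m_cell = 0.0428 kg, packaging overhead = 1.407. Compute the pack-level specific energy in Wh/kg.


Step 1: V_pack = 11 * 3.598 = 39.578 V
Step 2: C_pack = 8 * 5.934 = 47.472 Ah
Step 3: E_pack = V_pack * C_pack = 39.578 * 47.472 = 1878.8 Wh
Step 4: m_pack = 11 * 8 * 0.0428 * 1.407 = 5.2993 kg
Step 5: ED = E_pack / m_pack = 1878.8 / 5.2993 = 354.5 Wh/kg

354.5 Wh/kg


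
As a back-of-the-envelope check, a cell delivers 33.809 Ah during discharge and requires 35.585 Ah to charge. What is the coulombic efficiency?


eta_c = Q_dis / Q_chg * 100 = 33.809 / 35.585 * 100 = 95.01%

95.01%


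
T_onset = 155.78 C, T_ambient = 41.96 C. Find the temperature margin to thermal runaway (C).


Safety margin = 155.78 C - 41.96 C = 113.82 C

113.82 C


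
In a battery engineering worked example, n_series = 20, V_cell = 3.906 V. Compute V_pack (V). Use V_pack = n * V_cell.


V_pack = n * V_cell = 20 * 3.906 = 78.12 V

78.12 V


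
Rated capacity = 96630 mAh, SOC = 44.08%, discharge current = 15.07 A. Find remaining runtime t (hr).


Convert: C_total = 96630 mAh = 96.63 Ah
Step 1: remaining = SOC/100 * C_total = 44.08/100 * 96.63 = 42.595 Ah
Step 2: t = remaining / I = 42.595 / 15.07 = 2.826 hr

2.826 hr


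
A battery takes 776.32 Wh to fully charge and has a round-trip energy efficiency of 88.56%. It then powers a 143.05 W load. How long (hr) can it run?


Step 1: E_discharge = eta/100 * E_charge = 88.56/100 * 776.32 = 687.51 Wh
Step 2: t = E_discharge / P = 687.51 / 143.05 = 4.806 hr

4.806 hr


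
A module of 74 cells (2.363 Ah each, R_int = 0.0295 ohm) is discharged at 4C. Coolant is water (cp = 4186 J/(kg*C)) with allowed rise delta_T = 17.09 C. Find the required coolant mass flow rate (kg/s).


Step 1: I = 4 * 2.363 = 9.452 A
Step 2: Q_cell = I^2 * R = 9.452^2 * 0.0295 = 2.6355 W
Step 3: Q_total = 74 * 2.6355 = 195.03 W
Step 4: m_dot = Q_total / (cp * dT) = 195.03 / (4186 * 17.09) = 0.002726 kg/s

0.002726 kg/s


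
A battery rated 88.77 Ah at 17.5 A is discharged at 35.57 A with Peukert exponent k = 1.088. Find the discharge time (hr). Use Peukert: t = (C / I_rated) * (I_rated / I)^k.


t_rated = C / I_rated = 88.77 / 17.5 = 5.0726 hr
(I_rated/I)^k = (0.49199)^1.088 = 0.46222
t = t_rated * (I_rated/I)^k = 5.0726 * 0.46222 = 2.345 hr

2.345 hr


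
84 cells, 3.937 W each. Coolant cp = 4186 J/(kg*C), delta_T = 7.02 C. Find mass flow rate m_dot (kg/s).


Q_total = 84 * 3.937 = 330.71 W
m_dot = Q_total / (cp * dT) = 330.71 / (4186 * 7.02) = 0.01125 kg/s

0.01125 kg/s


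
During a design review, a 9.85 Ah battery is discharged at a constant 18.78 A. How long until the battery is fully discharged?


t = capacity / current = 9.85 / 18.78 = 0.5245 hr

0.5245 hr


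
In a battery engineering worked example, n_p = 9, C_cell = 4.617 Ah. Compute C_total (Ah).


Parallel capacities add: 9 * 4.617 Ah = 41.553 Ah

41.553 Ah


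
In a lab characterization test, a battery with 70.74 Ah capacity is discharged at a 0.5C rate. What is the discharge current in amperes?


I = C_rate * capacity = 0.5 * 70.74 = 35.37 A

35.37 A


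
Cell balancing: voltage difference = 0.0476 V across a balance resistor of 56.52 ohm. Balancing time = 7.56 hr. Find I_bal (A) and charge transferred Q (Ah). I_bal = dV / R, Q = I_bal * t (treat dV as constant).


First, Ohm's law: I_bal = 0.0476 V / 56.52 ohm = 8.4218e-04 A
Then Q = I * t = 8.4218e-04 A * 7.56 hr = 0.006367 Ah

I=8.4218e-04 A, Q=0.006367 Ah


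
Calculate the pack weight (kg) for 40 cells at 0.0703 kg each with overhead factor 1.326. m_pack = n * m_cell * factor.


Cell mass sum = 40 * 0.0703 = 2.812 kg
With overhead 1.326: m_pack = 2.812 * 1.326 = 3.729 kg

3.729 kg


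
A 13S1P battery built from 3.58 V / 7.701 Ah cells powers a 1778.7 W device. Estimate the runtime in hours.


Step 1: E_pack = Ns * V_cell * Np * C_cell = 13 * 3.58 * 1 * 7.701 = 358.4 Wh
Step 2: t = E_pack / P = 358.4 / 1778.7 = 0.2015 hr

0.2015 hr


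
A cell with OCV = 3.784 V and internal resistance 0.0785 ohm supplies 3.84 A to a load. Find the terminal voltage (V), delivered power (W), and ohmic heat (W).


Step 1: V_terminal = OCV - I*R = 3.784 - 3.84 * 0.0785 = 3.4826 V
Step 2: P_out = V_terminal * I = 3.4826 * 3.84 = 13.37 W
Step 3: Q = I^2 * R = 3.84^2 * 0.0785 = 1.158 W

V=3.4826 V, P=13.37 W, Q=1.158 W


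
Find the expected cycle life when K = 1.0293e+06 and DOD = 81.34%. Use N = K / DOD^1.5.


DOD^1.5 = 733.59
N = K / DOD^1.5 = 1.0293e+06 / 733.59 = 1403

1403 cycles


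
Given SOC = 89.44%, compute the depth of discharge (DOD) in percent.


DOD = 100 - SOC = 100 - 89.44 = 10.56%

10.56%


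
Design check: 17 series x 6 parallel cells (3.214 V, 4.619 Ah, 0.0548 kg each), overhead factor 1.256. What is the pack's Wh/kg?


Step 1: V_pack = 17 * 3.214 = 54.638 V
Step 2: C_pack = 6 * 4.619 = 27.714 Ah
Step 3: E_pack = V_pack * C_pack = 54.638 * 27.714 = 1514.2 Wh
Step 4: m_pack = 17 * 6 * 0.0548 * 1.256 = 7.0205 kg
Step 5: ED = E_pack / m_pack = 1514.2 / 7.0205 = 215.7 Wh/kg

215.7 Wh/kg


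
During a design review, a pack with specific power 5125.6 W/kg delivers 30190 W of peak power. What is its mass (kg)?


m = P / SP = 30190 / 5125.6 = 5.890 kg

5.890 kg


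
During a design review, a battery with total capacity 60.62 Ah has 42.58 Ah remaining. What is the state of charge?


SOC = (remaining / total) * 100 = (42.58 / 60.62) * 100 = 70.24%

70.24%


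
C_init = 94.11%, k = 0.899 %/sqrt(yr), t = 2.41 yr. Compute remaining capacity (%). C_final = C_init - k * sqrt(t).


Step 1: sqrt(2.41 yr) = 1.5524
Step 2: drop = 0.899 * 1.5524 = 1.3956
Step 3: C_final = 94.11 - 1.3956 = 92.71%

92.71%


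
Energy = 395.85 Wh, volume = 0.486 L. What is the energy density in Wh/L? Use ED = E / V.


Volumetric ED = 395.85 Wh / 0.486 L = 814.5 Wh/L

814.5 Wh/L


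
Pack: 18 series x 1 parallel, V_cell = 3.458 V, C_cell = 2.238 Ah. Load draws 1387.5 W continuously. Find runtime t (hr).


Step 1: E_pack = Ns * V_cell * Np * C_cell = 18 * 3.458 * 1 * 2.238 = 139.3 Wh
Step 2: t = E_pack / P = 139.3 / 1387.5 = 0.1004 hr

0.1004 hr


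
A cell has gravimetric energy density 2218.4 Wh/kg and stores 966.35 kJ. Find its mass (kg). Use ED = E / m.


Convert: E = 966.35 kJ = 268.43 Wh
m = E / ED = 268.43 / 2218.4 = 0.1210 kg

0.1210 kg


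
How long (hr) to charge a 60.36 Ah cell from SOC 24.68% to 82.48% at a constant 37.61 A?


delta_Ah = 60.36 * (82.48 - 24.68) / 100 = 34.888 Ah
t = delta_Ah / I = 34.888 / 37.61 = 0.9276 hr

0.9276 hr


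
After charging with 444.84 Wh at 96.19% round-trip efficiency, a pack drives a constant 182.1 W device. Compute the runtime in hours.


Step 1: E_discharge = eta/100 * E_charge = 96.19/100 * 444.84 = 427.89 Wh
Step 2: t = E_discharge / P = 427.89 / 182.1 = 2.350 hr

2.350 hr
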